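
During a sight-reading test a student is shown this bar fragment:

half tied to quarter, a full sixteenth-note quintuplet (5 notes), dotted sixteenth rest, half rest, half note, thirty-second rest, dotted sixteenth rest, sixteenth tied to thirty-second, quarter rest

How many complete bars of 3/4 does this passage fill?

3

One bar of 3/4 = 24 thirty-second notes.
Express everything in thirty-second notes: half tied to quarter (half + quarter) = 24; a full sixteenth-note quintuplet (5 notes) (five quintuplet sixteenths span one quarter) = 8; dotted sixteenth rest = 3; half rest = 16; half note = 16; thirty-second rest = 1; dotted sixteenth rest = 3; sixteenth tied to thirty-second (sixteenth + thirty-second) = 3; quarter rest = 8.
Adding: 24 + 8 + 3 + 16 + 16 + 1 + 3 + 3 + 8 = 82.
82 ÷ 24 = 3 complete bars with 10 left over.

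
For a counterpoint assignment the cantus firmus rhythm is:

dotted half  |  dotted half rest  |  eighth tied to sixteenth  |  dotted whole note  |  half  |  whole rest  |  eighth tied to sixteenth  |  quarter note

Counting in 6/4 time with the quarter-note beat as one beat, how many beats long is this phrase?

20.5

One quarter-note beat = 4 sixteenth notes.
Working in sixteenth notes: dotted half = 12; dotted half rest = 12; eighth tied to sixteenth (eighth + sixteenth) = 3; dotted whole note = 24; half = 8; whole rest = 16; eighth tied to sixteenth (eighth + sixteenth) = 3; quarter note = 4.
Adding: 12 + 12 + 3 + 24 + 8 + 16 + 3 + 4 = 82.
82 ÷ 4 = 20.5 beats.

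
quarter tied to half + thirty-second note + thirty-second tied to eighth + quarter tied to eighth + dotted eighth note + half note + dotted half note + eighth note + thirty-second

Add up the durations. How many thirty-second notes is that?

93

In thirty-second notes: quarter tied to half (quarter + half) = 24; thirty-second note = 1; thirty-second tied to eighth (thirty-second + eighth) = 5; quarter tied to eighth (quarter + eighth) = 12; dotted eighth note = 6; half note = 16; dotted half note = 24; eighth note = 4; thirty-second = 1.
Total: 24 + 1 + 5 + 12 + 6 + 16 + 24 + 4 + 1 = 93 thirty-second notes.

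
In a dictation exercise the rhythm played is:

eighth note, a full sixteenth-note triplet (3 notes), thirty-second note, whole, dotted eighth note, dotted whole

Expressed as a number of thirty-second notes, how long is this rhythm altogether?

Each duration in thirty-second notes: eighth note = 4; a full sixteenth-note triplet (3 notes) (three triplet sixteenths span one eighth) = 4; thirty-second note = 1; whole = 32; dotted eighth note = 6; dotted whole = 48.
Sum: 4 + 4 + 1 + 32 + 6 + 48 = 95 thirty-second notes.

95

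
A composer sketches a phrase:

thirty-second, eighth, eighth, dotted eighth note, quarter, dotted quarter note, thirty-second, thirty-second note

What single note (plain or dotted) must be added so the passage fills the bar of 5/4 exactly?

The bar of 5/4 = 40 thirty-second notes.
Each duration in thirty-second notes: thirty-second = 1; eighth = 4; eighth = 4; dotted eighth note = 6; quarter = 8; dotted quarter note = 12; thirty-second = 1; thirty-second note = 1.
Total: 1 + 4 + 4 + 6 + 8 + 12 + 1 + 1 = 37.
Remaining: 40 − 37 = 3 thirty-second notes, which is a dotted sixteenth note.

dotted sixteenth note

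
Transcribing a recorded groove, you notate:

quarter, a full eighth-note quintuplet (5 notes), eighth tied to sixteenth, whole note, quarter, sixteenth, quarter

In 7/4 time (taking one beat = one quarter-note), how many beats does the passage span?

One quarter-note beat = 4 sixteenth notes.
Convert each value to sixteenth notes: quarter = 4; a full eighth-note quintuplet (5 notes) (five quintuplet eighths span one half) = 8; eighth tied to sixteenth (eighth + sixteenth) = 3; whole note = 16; quarter = 4; sixteenth = 1; quarter = 4.
Altogether 4 + 8 + 3 + 16 + 4 + 1 + 4 = 40.
40 ÷ 4 = 10 beats.

10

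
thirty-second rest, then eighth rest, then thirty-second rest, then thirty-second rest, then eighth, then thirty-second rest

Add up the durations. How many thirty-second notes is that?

12

Convert each value to thirty-second notes: thirty-second rest = 1; eighth rest = 4; thirty-second rest = 1; thirty-second rest = 1; eighth = 4; thirty-second rest = 1.
Total: 1 + 4 + 1 + 1 + 4 + 1 = 12 thirty-second notes.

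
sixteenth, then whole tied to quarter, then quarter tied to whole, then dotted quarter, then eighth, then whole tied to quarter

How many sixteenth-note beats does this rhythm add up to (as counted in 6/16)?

One sixteenth-note beat = 2 thirty-second notes.
In thirty-second notes: sixteenth = 2; whole tied to quarter (whole + quarter) = 40; quarter tied to whole (quarter + whole) = 40; dotted quarter = 12; eighth = 4; whole tied to quarter (whole + quarter) = 40.
Adding: 2 + 40 + 40 + 12 + 4 + 40 = 138.
138 ÷ 2 = 69 beats.

69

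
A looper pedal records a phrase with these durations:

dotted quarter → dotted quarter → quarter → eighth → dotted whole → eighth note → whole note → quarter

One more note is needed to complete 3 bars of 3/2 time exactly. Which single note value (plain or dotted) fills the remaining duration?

3 bars of 3/2 = 36 eighth notes.
Convert each value to eighth notes: dotted quarter = 3; dotted quarter = 3; quarter = 2; eighth = 1; dotted whole = 12; eighth note = 1; whole note = 8; quarter = 2.
Total: 3 + 3 + 2 + 1 + 12 + 1 + 8 + 2 = 32.
Remaining: 36 − 32 = 4 eighth notes, which is a half note.

half note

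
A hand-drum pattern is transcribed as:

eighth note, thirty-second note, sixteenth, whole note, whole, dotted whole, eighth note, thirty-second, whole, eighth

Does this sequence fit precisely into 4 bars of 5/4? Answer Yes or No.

Yes

One bar of 5/4 = 40 thirty-second notes, so 4 bars = 160.
Working in thirty-second notes: eighth note = 4; thirty-second note = 1; sixteenth = 2; whole note = 32; whole = 32; dotted whole = 48; eighth note = 4; thirty-second = 1; whole = 32; eighth = 4.
Sum: 4 + 1 + 2 + 32 + 32 + 48 + 4 + 1 + 32 + 4 = 160.
160 equals 160, so the answer is Yes.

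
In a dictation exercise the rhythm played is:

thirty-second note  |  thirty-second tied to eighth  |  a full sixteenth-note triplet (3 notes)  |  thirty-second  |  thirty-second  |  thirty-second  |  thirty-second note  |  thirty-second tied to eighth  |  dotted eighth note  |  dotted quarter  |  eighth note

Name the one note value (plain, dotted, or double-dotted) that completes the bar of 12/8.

The bar of 12/8 = 48 thirty-second notes.
Each duration in thirty-second notes: thirty-second note = 1; thirty-second tied to eighth (thirty-second + eighth) = 5; a full sixteenth-note triplet (3 notes) (three triplet sixteenths span one eighth) = 4; thirty-second = 1; thirty-second = 1; thirty-second = 1; thirty-second note = 1; thirty-second tied to eighth (thirty-second + eighth) = 5; dotted eighth note = 6; dotted quarter = 12; eighth note = 4.
Sum: 1 + 5 + 4 + 1 + 1 + 1 + 1 + 5 + 6 + 12 + 4 = 41.
Remaining: 48 − 41 = 7 thirty-second notes, which is a double-dotted eighth note.

double-dotted eighth note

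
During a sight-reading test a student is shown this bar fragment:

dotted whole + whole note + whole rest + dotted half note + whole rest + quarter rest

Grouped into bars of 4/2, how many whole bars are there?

2

One bar of 4/2 = 8 quarter notes.
Working in quarter notes: dotted whole = 6; whole note = 4; whole rest = 4; dotted half note = 3; whole rest = 4; quarter rest = 1.
Altogether 6 + 4 + 4 + 3 + 4 + 1 = 22.
22 ÷ 8 = 2 complete bars with 6 left over.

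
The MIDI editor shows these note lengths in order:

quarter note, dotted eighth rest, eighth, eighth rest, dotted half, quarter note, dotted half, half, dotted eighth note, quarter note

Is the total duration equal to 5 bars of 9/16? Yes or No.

One bar of 9/16 = 9 sixteenth notes, so 5 bars = 45.
Working in sixteenth notes: quarter note = 4; dotted eighth rest = 3; eighth = 2; eighth rest = 2; dotted half = 12; quarter note = 4; dotted half = 12; half = 8; dotted eighth note = 3; quarter note = 4.
Sum: 4 + 3 + 2 + 2 + 12 + 4 + 12 + 8 + 3 + 4 = 54.
54 exceeds 45, so the answer is No.

No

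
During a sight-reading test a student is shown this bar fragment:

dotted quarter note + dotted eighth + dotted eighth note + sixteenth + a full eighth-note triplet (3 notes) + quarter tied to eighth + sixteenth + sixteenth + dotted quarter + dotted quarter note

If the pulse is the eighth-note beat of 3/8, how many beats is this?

One eighth-note beat = 2 sixteenth notes.
Convert each value to sixteenth notes: dotted quarter note = 6; dotted eighth = 3; dotted eighth note = 3; sixteenth = 1; a full eighth-note triplet (3 notes) (three triplet eighths span one quarter) = 4; quarter tied to eighth (quarter + eighth) = 6; sixteenth = 1; sixteenth = 1; dotted quarter = 6; dotted quarter note = 6.
Altogether 6 + 3 + 3 + 1 + 4 + 6 + 1 + 1 + 6 + 6 = 37.
37 ÷ 2 = 18.5 beats.

18.5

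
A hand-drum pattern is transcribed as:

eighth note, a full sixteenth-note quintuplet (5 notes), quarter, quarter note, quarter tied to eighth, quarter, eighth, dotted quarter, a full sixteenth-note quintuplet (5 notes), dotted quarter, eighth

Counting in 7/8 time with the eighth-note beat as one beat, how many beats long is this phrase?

One eighth-note beat = 2 sixteenth notes.
Convert each value to sixteenth notes: eighth note = 2; a full sixteenth-note quintuplet (5 notes) (five quintuplet sixteenths span one quarter) = 4; quarter = 4; quarter note = 4; quarter tied to eighth (quarter + eighth) = 6; quarter = 4; eighth = 2; dotted quarter = 6; a full sixteenth-note quintuplet (5 notes) (five quintuplet sixteenths span one quarter) = 4; dotted quarter = 6; eighth = 2.
Adding: 2 + 4 + 4 + 4 + 6 + 4 + 2 + 6 + 4 + 6 + 2 = 44.
44 ÷ 2 = 22 beats.

22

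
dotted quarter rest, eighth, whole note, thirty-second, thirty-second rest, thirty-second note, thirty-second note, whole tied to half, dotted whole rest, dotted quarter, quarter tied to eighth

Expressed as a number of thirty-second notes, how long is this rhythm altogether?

Working in thirty-second notes: dotted quarter rest = 12; eighth = 4; whole note = 32; thirty-second = 1; thirty-second rest = 1; thirty-second note = 1; thirty-second note = 1; whole tied to half (whole + half) = 48; dotted whole rest = 48; dotted quarter = 12; quarter tied to eighth (quarter + eighth) = 12.
Sum: 12 + 4 + 32 + 1 + 1 + 1 + 1 + 48 + 48 + 12 + 12 = 172 thirty-second notes.

172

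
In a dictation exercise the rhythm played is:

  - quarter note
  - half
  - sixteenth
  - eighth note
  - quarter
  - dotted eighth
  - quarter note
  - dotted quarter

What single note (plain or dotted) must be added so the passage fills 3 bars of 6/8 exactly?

3 bars of 6/8 = 36 sixteenth notes.
Express everything in sixteenth notes: quarter note = 4; half = 8; sixteenth = 1; eighth note = 2; quarter = 4; dotted eighth = 3; quarter note = 4; dotted quarter = 6.
Altogether 4 + 8 + 1 + 2 + 4 + 3 + 4 + 6 = 32.
Remaining: 36 − 32 = 4 sixteenth notes, which is a quarter note.

quarter note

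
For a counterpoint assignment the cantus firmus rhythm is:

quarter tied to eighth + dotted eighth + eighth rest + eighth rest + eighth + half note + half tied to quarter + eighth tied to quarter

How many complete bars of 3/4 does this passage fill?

One bar of 3/4 = 12 sixteenth notes.
In sixteenth notes: quarter tied to eighth (quarter + eighth) = 6; dotted eighth = 3; eighth rest = 2; eighth rest = 2; eighth = 2; half note = 8; half tied to quarter (half + quarter) = 12; eighth tied to quarter (eighth + quarter) = 6.
Adding: 6 + 3 + 2 + 2 + 2 + 8 + 12 + 6 = 41.
41 ÷ 12 = 3 complete bars with 5 left over.

3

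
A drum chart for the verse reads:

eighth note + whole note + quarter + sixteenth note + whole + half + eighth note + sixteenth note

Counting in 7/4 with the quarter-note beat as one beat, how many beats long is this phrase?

One quarter-note beat = 4 sixteenth notes.
Convert each value to sixteenth notes: eighth note = 2; whole note = 16; quarter = 4; sixteenth note = 1; whole = 16; half = 8; eighth note = 2; sixteenth note = 1.
Total: 2 + 16 + 4 + 1 + 16 + 8 + 2 + 1 = 50.
50 ÷ 4 = 12.5 beats.

12.5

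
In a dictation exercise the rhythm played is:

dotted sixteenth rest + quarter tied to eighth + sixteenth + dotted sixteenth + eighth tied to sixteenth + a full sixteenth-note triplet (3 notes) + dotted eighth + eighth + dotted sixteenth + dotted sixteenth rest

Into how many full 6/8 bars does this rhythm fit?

1

One bar of 6/8 = 24 thirty-second notes.
Express everything in thirty-second notes: dotted sixteenth rest = 3; quarter tied to eighth (quarter + eighth) = 12; sixteenth = 2; dotted sixteenth = 3; eighth tied to sixteenth (eighth + sixteenth) = 6; a full sixteenth-note triplet (3 notes) (three triplet sixteenths span one eighth) = 4; dotted eighth = 6; eighth = 4; dotted sixteenth = 3; dotted sixteenth rest = 3.
Adding: 3 + 12 + 2 + 3 + 6 + 4 + 6 + 4 + 3 + 3 = 46.
46 ÷ 24 = 1 complete bar with 22 left over.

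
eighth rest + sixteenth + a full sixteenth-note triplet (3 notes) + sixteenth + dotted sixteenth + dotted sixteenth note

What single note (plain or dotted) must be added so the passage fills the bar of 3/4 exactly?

dotted eighth note

The bar of 3/4 = 24 thirty-second notes.
Each duration in thirty-second notes: eighth rest = 4; sixteenth = 2; a full sixteenth-note triplet (3 notes) (three triplet sixteenths span one eighth) = 4; sixteenth = 2; dotted sixteenth = 3; dotted sixteenth note = 3.
Adding: 4 + 2 + 4 + 2 + 3 + 3 = 18.
Remaining: 24 − 18 = 6 thirty-second notes, which is a dotted eighth note.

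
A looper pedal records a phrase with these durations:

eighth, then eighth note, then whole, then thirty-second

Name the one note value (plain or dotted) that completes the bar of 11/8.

The bar of 11/8 = 44 thirty-second notes.
Each duration in thirty-second notes: eighth = 4; eighth note = 4; whole = 32; thirty-second = 1.
Total: 4 + 4 + 32 + 1 = 41.
Remaining: 44 − 41 = 3 thirty-second notes, which is a dotted sixteenth note.

dotted sixteenth note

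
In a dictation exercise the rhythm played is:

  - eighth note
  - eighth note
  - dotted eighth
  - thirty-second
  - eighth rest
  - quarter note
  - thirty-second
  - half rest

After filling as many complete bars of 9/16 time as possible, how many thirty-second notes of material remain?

8

One bar of 9/16 = 18 thirty-second notes.
Working in thirty-second notes: eighth note = 4; eighth note = 4; dotted eighth = 6; thirty-second = 1; eighth rest = 4; quarter note = 8; thirty-second = 1; half rest = 16.
Altogether 4 + 4 + 6 + 1 + 4 + 8 + 1 + 16 = 44.
44 ÷ 18 = 2 complete bars with 8 thirty-second notes remaining.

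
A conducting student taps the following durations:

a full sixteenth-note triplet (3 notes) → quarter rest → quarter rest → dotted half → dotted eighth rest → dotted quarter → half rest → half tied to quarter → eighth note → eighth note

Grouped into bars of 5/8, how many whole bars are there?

5

One bar of 5/8 = 10 sixteenth notes.
Working in sixteenth notes: a full sixteenth-note triplet (3 notes) (three triplet sixteenths span one eighth) = 2; quarter rest = 4; quarter rest = 4; dotted half = 12; dotted eighth rest = 3; dotted quarter = 6; half rest = 8; half tied to quarter (half + quarter) = 12; eighth note = 2; eighth note = 2.
Total: 2 + 4 + 4 + 12 + 3 + 6 + 8 + 12 + 2 + 2 = 55.
55 ÷ 10 = 5 complete bars with 5 left over.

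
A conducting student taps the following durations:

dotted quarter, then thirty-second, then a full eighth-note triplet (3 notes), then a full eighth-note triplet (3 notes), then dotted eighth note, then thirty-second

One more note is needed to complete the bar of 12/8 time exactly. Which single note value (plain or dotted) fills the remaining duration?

dotted quarter note

The bar of 12/8 = 48 thirty-second notes.
Convert each value to thirty-second notes: dotted quarter = 12; thirty-second = 1; a full eighth-note triplet (3 notes) (three triplet eighths span one quarter) = 8; a full eighth-note triplet (3 notes) (three triplet eighths span one quarter) = 8; dotted eighth note = 6; thirty-second = 1.
Total: 12 + 1 + 8 + 8 + 6 + 1 = 36.
Remaining: 48 − 36 = 12 thirty-second notes, which is a dotted quarter note.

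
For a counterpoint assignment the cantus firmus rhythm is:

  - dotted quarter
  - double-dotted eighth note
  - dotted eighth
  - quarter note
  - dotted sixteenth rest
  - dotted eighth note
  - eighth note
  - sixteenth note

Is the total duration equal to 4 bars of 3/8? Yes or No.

Yes

One bar of 3/8 = 12 thirty-second notes, so 4 bars = 48.
Each duration in thirty-second notes: dotted quarter = 12; double-dotted eighth note = 7; dotted eighth = 6; quarter note = 8; dotted sixteenth rest = 3; dotted eighth note = 6; eighth note = 4; sixteenth note = 2.
Altogether 12 + 7 + 6 + 8 + 3 + 6 + 4 + 2 = 48.
48 equals 48, so the answer is Yes.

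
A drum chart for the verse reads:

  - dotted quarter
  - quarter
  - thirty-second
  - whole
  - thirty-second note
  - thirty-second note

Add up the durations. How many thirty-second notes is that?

55

Express everything in thirty-second notes: dotted quarter = 12; quarter = 8; thirty-second = 1; whole = 32; thirty-second note = 1; thirty-second note = 1.
Adding: 12 + 8 + 1 + 32 + 1 + 1 = 55 thirty-second notes.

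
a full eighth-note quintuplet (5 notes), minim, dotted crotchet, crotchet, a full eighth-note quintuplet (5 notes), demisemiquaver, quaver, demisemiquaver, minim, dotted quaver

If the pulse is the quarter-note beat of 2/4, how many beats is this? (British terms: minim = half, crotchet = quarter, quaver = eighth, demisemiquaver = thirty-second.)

One quarter-note beat = 8 thirty-second notes.
In thirty-second notes: a full eighth-note quintuplet (5 notes) (five quintuplet eighths span one half) = 16; minim = 16; dotted crotchet = 12; crotchet = 8; a full eighth-note quintuplet (5 notes) (five quintuplet eighths span one half) = 16; demisemiquaver = 1; quaver = 4; demisemiquaver = 1; minim = 16; dotted quaver = 6.
Total: 16 + 16 + 12 + 8 + 16 + 1 + 4 + 1 + 16 + 6 = 96.
96 ÷ 8 = 12 beats.

12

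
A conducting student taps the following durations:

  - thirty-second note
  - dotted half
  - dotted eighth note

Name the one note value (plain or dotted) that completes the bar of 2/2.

thirty-second note

The bar of 2/2 = 32 thirty-second notes.
Working in thirty-second notes: thirty-second note = 1; dotted half = 24; dotted eighth note = 6.
Altogether 1 + 24 + 6 = 31.
Remaining: 32 − 31 = 1 thirty-second note, which is a thirty-second note.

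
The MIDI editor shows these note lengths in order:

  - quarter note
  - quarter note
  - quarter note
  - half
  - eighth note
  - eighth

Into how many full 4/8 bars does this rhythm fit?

One bar of 4/8 = 4 eighth notes.
Convert each value to eighth notes: quarter note = 2; quarter note = 2; quarter note = 2; half = 4; eighth note = 1; eighth = 1.
Altogether 2 + 2 + 2 + 4 + 1 + 1 = 12.
12 ÷ 4 = 3 complete bars with 0 left over.

3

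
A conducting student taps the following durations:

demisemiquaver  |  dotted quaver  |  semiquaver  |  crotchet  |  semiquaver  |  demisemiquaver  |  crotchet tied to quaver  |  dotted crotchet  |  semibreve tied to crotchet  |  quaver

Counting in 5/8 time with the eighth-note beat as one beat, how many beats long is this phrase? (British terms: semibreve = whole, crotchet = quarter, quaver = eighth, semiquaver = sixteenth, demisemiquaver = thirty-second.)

One eighth-note beat = 4 thirty-second notes.
Working in thirty-second notes: demisemiquaver = 1; dotted quaver = 6; semiquaver = 2; crotchet = 8; semiquaver = 2; demisemiquaver = 1; crotchet tied to quaver (crotchet + quaver) = 12; dotted crotchet = 12; semibreve tied to crotchet (semibreve + crotchet) = 40; quaver = 4.
Sum: 1 + 6 + 2 + 8 + 2 + 1 + 12 + 12 + 40 + 4 = 88.
88 ÷ 4 = 22 beats.

22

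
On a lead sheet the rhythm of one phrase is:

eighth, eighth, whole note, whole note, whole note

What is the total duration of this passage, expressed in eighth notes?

26

Each duration in eighth notes: eighth = 1; eighth = 1; whole note = 8; whole note = 8; whole note = 8.
Adding: 1 + 1 + 8 + 8 + 8 = 26 eighth notes.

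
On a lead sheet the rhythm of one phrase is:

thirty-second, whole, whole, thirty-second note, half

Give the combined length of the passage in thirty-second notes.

82

Working in thirty-second notes: thirty-second = 1; whole = 32; whole = 32; thirty-second note = 1; half = 16.
Sum: 1 + 32 + 32 + 1 + 16 = 82 thirty-second notes.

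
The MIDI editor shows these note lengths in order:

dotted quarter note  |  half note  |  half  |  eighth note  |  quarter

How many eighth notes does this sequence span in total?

Convert each value to eighth notes: dotted quarter note = 3; half note = 4; half = 4; eighth note = 1; quarter = 2.
Altogether 3 + 4 + 4 + 1 + 2 = 14 eighth notes.

14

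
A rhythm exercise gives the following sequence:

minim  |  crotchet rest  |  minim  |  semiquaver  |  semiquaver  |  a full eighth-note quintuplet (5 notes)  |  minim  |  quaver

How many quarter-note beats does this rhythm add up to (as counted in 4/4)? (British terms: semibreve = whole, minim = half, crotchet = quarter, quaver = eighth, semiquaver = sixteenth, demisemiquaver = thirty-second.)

One quarter-note beat = 4 sixteenth notes.
Working in sixteenth notes: minim = 8; crotchet rest = 4; minim = 8; semiquaver = 1; semiquaver = 1; a full eighth-note quintuplet (5 notes) (five quintuplet eighths span one half) = 8; minim = 8; quaver = 2.
Total: 8 + 4 + 8 + 1 + 1 + 8 + 8 + 2 = 40.
40 ÷ 4 = 10 beats.

10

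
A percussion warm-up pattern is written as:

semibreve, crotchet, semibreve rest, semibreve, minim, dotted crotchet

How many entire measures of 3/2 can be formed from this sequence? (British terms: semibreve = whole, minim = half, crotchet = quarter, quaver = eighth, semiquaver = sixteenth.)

One bar of 3/2 = 12 eighth notes.
Convert each value to eighth notes: semibreve = 8; crotchet = 2; semibreve rest = 8; semibreve = 8; minim = 4; dotted crotchet = 3.
Adding: 8 + 2 + 8 + 8 + 4 + 3 = 33.
33 ÷ 12 = 2 complete bars with 9 left over.

2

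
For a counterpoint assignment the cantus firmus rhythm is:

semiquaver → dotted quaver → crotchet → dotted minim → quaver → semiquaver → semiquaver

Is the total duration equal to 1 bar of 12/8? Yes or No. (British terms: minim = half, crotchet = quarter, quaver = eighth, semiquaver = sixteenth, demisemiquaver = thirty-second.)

Yes

One bar of 12/8 = 24 sixteenth notes.
Express everything in sixteenth notes: semiquaver = 1; dotted quaver = 3; crotchet = 4; dotted minim = 12; quaver = 2; semiquaver = 1; semiquaver = 1.
Altogether 1 + 3 + 4 + 12 + 2 + 1 + 1 = 24.
24 equals 24, so the answer is Yes.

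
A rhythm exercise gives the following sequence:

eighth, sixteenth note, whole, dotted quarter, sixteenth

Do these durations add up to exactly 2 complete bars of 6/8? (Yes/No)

No

One bar of 6/8 = 12 sixteenth notes, so 2 bars = 24.
Working in sixteenth notes: eighth = 2; sixteenth note = 1; whole = 16; dotted quarter = 6; sixteenth = 1.
Altogether 2 + 1 + 16 + 6 + 1 = 26.
26 exceeds 24, so the answer is No.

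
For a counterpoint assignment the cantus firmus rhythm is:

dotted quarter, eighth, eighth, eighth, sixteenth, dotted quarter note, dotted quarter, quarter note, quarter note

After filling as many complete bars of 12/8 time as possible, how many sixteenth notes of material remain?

9

One bar of 12/8 = 24 sixteenth notes.
In sixteenth notes: dotted quarter = 6; eighth = 2; eighth = 2; eighth = 2; sixteenth = 1; dotted quarter note = 6; dotted quarter = 6; quarter note = 4; quarter note = 4.
Sum: 6 + 2 + 2 + 2 + 1 + 6 + 6 + 4 + 4 = 33.
33 ÷ 24 = 1 complete bar with 9 sixteenth notes remaining.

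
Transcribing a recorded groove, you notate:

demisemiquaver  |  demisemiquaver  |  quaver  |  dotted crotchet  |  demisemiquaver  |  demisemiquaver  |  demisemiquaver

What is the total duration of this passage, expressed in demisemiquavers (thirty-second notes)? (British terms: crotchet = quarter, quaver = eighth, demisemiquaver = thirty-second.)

Convert each value to thirty-second notes: demisemiquaver = 1; demisemiquaver = 1; quaver = 4; dotted crotchet = 12; demisemiquaver = 1; demisemiquaver = 1; demisemiquaver = 1.
Adding: 1 + 1 + 4 + 12 + 1 + 1 + 1 = 21 thirty-second notes.

21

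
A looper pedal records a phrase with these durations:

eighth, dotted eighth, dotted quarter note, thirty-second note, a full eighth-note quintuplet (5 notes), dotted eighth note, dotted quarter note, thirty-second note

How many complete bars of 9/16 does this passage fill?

3

One bar of 9/16 = 18 thirty-second notes.
Convert each value to thirty-second notes: eighth = 4; dotted eighth = 6; dotted quarter note = 12; thirty-second note = 1; a full eighth-note quintuplet (5 notes) (five quintuplet eighths span one half) = 16; dotted eighth note = 6; dotted quarter note = 12; thirty-second note = 1.
Total: 4 + 6 + 12 + 1 + 16 + 6 + 12 + 1 = 58.
58 ÷ 18 = 3 complete bars with 4 left over.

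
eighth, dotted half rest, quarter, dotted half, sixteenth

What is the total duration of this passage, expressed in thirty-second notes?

62

Each duration in thirty-second notes: eighth = 4; dotted half rest = 24; quarter = 8; dotted half = 24; sixteenth = 2.
Sum: 4 + 24 + 8 + 24 + 2 = 62 thirty-second notes.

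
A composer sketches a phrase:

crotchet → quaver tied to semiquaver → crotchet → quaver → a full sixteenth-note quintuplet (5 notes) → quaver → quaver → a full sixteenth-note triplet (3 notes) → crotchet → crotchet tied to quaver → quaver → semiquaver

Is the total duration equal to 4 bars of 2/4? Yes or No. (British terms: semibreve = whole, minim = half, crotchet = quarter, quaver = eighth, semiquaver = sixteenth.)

One bar of 2/4 = 8 sixteenth notes, so 4 bars = 32.
In sixteenth notes: crotchet = 4; quaver tied to semiquaver (quaver + semiquaver) = 3; crotchet = 4; quaver = 2; a full sixteenth-note quintuplet (5 notes) (five quintuplet sixteenths span one quarter) = 4; quaver = 2; quaver = 2; a full sixteenth-note triplet (3 notes) (three triplet sixteenths span one eighth) = 2; crotchet = 4; crotchet tied to quaver (crotchet + quaver) = 6; quaver = 2; semiquaver = 1.
Total: 4 + 3 + 4 + 2 + 4 + 2 + 2 + 2 + 4 + 6 + 2 + 1 = 36.
36 exceeds 32, so the answer is No.

No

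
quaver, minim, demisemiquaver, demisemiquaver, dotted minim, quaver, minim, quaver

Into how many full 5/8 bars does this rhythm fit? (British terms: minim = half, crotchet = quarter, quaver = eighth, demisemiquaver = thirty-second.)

One bar of 5/8 = 20 thirty-second notes.
Working in thirty-second notes: quaver = 4; minim = 16; demisemiquaver = 1; demisemiquaver = 1; dotted minim = 24; quaver = 4; minim = 16; quaver = 4.
Adding: 4 + 16 + 1 + 1 + 24 + 4 + 16 + 4 = 70.
70 ÷ 20 = 3 complete bars with 10 left over.

3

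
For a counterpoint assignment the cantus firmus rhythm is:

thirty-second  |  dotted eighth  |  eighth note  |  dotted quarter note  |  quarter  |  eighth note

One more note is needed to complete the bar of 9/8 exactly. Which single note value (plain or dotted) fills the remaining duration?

The bar of 9/8 = 36 thirty-second notes.
Express everything in thirty-second notes: thirty-second = 1; dotted eighth = 6; eighth note = 4; dotted quarter note = 12; quarter = 8; eighth note = 4.
Sum: 1 + 6 + 4 + 12 + 8 + 4 = 35.
Remaining: 36 − 35 = 1 thirty-second note, which is a thirty-second note.

thirty-second note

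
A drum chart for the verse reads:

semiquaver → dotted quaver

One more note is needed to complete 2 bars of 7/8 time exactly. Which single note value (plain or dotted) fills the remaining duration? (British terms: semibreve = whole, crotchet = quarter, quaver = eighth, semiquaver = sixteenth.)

dotted whole note

2 bars of 7/8 = 28 sixteenth notes.
In sixteenth notes: semiquaver = 1; dotted quaver = 3.
Total: 1 + 3 = 4.
Remaining: 28 − 4 = 24 sixteenth notes, which is a dotted whole note.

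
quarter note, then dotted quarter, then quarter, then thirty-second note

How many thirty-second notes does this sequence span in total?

29

Convert each value to thirty-second notes: quarter note = 8; dotted quarter = 12; quarter = 8; thirty-second note = 1.
Adding: 8 + 12 + 8 + 1 = 29 thirty-second notes.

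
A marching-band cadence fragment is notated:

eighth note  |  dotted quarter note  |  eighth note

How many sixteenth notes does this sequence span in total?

10

Working in sixteenth notes: eighth note = 2; dotted quarter note = 6; eighth note = 2.
Sum: 2 + 6 + 2 = 10 sixteenth notes.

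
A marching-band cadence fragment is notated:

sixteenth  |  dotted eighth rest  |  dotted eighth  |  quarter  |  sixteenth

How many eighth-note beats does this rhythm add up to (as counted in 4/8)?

6

One eighth-note beat = 2 sixteenth notes.
Working in sixteenth notes: sixteenth = 1; dotted eighth rest = 3; dotted eighth = 3; quarter = 4; sixteenth = 1.
Total: 1 + 3 + 3 + 4 + 1 = 12.
12 ÷ 2 = 6 beats.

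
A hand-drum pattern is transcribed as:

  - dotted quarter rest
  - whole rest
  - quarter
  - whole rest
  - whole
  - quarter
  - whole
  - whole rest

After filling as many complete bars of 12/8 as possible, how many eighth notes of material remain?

11

One bar of 12/8 = 12 eighth notes.
Convert each value to eighth notes: dotted quarter rest = 3; whole rest = 8; quarter = 2; whole rest = 8; whole = 8; quarter = 2; whole = 8; whole rest = 8.
Adding: 3 + 8 + 2 + 8 + 8 + 2 + 8 + 8 = 47.
47 ÷ 12 = 3 complete bars with 11 eighth notes remaining.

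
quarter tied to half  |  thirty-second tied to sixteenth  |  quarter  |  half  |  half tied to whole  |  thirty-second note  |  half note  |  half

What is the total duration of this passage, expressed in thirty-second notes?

132

Each duration in thirty-second notes: quarter tied to half (quarter + half) = 24; thirty-second tied to sixteenth (thirty-second + sixteenth) = 3; quarter = 8; half = 16; half tied to whole (half + whole) = 48; thirty-second note = 1; half note = 16; half = 16.
Adding: 24 + 3 + 8 + 16 + 48 + 1 + 16 + 16 = 132 thirty-second notes.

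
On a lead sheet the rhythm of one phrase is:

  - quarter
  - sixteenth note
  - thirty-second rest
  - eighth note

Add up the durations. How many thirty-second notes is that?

Working in thirty-second notes: quarter = 8; sixteenth note = 2; thirty-second rest = 1; eighth note = 4.
Altogether 8 + 2 + 1 + 4 = 15 thirty-second notes.

15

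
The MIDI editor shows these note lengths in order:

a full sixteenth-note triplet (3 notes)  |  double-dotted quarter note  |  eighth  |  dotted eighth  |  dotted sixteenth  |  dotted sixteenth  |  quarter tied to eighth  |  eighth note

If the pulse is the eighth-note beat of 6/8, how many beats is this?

12.5

One eighth-note beat = 4 thirty-second notes.
Each duration in thirty-second notes: a full sixteenth-note triplet (3 notes) (three triplet sixteenths span one eighth) = 4; double-dotted quarter note = 14; eighth = 4; dotted eighth = 6; dotted sixteenth = 3; dotted sixteenth = 3; quarter tied to eighth (quarter + eighth) = 12; eighth note = 4.
Total: 4 + 14 + 4 + 6 + 3 + 3 + 12 + 4 = 50.
50 ÷ 4 = 12.5 beats.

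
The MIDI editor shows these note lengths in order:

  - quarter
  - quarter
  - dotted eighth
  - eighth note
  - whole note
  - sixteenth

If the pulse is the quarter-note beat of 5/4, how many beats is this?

7.5

One quarter-note beat = 4 sixteenth notes.
Each duration in sixteenth notes: quarter = 4; quarter = 4; dotted eighth = 3; eighth note = 2; whole note = 16; sixteenth = 1.
Total: 4 + 4 + 3 + 2 + 16 + 1 = 30.
30 ÷ 4 = 7.5 beats.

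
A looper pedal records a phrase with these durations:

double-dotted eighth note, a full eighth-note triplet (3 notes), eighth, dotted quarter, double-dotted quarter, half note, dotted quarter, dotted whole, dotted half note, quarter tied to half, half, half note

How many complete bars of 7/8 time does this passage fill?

One bar of 7/8 = 28 thirty-second notes.
Each duration in thirty-second notes: double-dotted eighth note = 7; a full eighth-note triplet (3 notes) (three triplet eighths span one quarter) = 8; eighth = 4; dotted quarter = 12; double-dotted quarter = 14; half note = 16; dotted quarter = 12; dotted whole = 48; dotted half note = 24; quarter tied to half (quarter + half) = 24; half = 16; half note = 16.
Adding: 7 + 8 + 4 + 12 + 14 + 16 + 12 + 48 + 24 + 24 + 16 + 16 = 201.
201 ÷ 28 = 7 complete bars with 5 left over.

7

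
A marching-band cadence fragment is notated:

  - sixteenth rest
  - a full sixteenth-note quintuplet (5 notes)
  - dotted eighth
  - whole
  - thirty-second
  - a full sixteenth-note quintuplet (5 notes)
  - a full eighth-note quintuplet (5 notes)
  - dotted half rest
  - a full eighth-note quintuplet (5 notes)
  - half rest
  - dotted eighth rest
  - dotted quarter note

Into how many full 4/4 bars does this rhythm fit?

One bar of 4/4 = 32 thirty-second notes.
Convert each value to thirty-second notes: sixteenth rest = 2; a full sixteenth-note quintuplet (5 notes) (five quintuplet sixteenths span one quarter) = 8; dotted eighth = 6; whole = 32; thirty-second = 1; a full sixteenth-note quintuplet (5 notes) (five quintuplet sixteenths span one quarter) = 8; a full eighth-note quintuplet (5 notes) (five quintuplet eighths span one half) = 16; dotted half rest = 24; a full eighth-note quintuplet (5 notes) (five quintuplet eighths span one half) = 16; half rest = 16; dotted eighth rest = 6; dotted quarter note = 12.
Altogether 2 + 8 + 6 + 32 + 1 + 8 + 16 + 24 + 16 + 16 + 6 + 12 = 147.
147 ÷ 32 = 4 complete bars with 19 left over.

4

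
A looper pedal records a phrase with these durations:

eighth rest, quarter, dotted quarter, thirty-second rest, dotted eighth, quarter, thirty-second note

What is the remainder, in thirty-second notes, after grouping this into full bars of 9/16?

One bar of 9/16 = 18 thirty-second notes.
Express everything in thirty-second notes: eighth rest = 4; quarter = 8; dotted quarter = 12; thirty-second rest = 1; dotted eighth = 6; quarter = 8; thirty-second note = 1.
Sum: 4 + 8 + 12 + 1 + 6 + 8 + 1 = 40.
40 ÷ 18 = 2 complete bars with 4 thirty-second notes remaining.

4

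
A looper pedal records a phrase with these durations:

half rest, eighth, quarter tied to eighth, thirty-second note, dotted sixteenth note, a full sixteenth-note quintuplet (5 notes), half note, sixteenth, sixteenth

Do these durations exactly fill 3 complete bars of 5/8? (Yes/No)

No

One bar of 5/8 = 20 thirty-second notes, so 3 bars = 60.
In thirty-second notes: half rest = 16; eighth = 4; quarter tied to eighth (quarter + eighth) = 12; thirty-second note = 1; dotted sixteenth note = 3; a full sixteenth-note quintuplet (5 notes) (five quintuplet sixteenths span one quarter) = 8; half note = 16; sixteenth = 2; sixteenth = 2.
Sum: 16 + 4 + 12 + 1 + 3 + 8 + 16 + 2 + 2 = 64.
64 exceeds 60, so the answer is No.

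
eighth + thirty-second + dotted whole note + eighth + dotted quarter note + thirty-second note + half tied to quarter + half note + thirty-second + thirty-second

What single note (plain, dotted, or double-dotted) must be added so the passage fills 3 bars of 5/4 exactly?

3 bars of 5/4 = 120 thirty-second notes.
Each duration in thirty-second notes: eighth = 4; thirty-second = 1; dotted whole note = 48; eighth = 4; dotted quarter note = 12; thirty-second note = 1; half tied to quarter (half + quarter) = 24; half note = 16; thirty-second = 1; thirty-second = 1.
Adding: 4 + 1 + 48 + 4 + 12 + 1 + 24 + 16 + 1 + 1 = 112.
Remaining: 120 − 112 = 8 thirty-second notes, which is a quarter note.

quarter note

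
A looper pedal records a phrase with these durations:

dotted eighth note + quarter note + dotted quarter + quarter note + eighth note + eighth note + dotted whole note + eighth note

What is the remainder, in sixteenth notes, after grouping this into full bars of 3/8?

5

One bar of 3/8 = 6 sixteenth notes.
In sixteenth notes: dotted eighth note = 3; quarter note = 4; dotted quarter = 6; quarter note = 4; eighth note = 2; eighth note = 2; dotted whole note = 24; eighth note = 2.
Altogether 3 + 4 + 6 + 4 + 2 + 2 + 24 + 2 = 47.
47 ÷ 6 = 7 complete bars with 5 sixteenth notes remaining.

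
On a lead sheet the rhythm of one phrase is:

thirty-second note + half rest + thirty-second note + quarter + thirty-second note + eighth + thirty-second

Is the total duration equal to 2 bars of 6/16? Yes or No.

No

One bar of 6/16 = 12 thirty-second notes, so 2 bars = 24.
In thirty-second notes: thirty-second note = 1; half rest = 16; thirty-second note = 1; quarter = 8; thirty-second note = 1; eighth = 4; thirty-second = 1.
Adding: 1 + 16 + 1 + 8 + 1 + 4 + 1 = 32.
32 exceeds 24, so the answer is No.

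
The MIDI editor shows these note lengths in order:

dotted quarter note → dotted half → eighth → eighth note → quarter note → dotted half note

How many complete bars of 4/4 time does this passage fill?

2

One bar of 4/4 = 8 eighth notes.
In eighth notes: dotted quarter note = 3; dotted half = 6; eighth = 1; eighth note = 1; quarter note = 2; dotted half note = 6.
Adding: 3 + 6 + 1 + 1 + 2 + 6 = 19.
19 ÷ 8 = 2 complete bars with 3 left over.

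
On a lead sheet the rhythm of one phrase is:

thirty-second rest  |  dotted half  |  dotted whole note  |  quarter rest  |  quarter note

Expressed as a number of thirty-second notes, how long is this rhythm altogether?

In thirty-second notes: thirty-second rest = 1; dotted half = 24; dotted whole note = 48; quarter rest = 8; quarter note = 8.
Total: 1 + 24 + 48 + 8 + 8 = 89 thirty-second notes.

89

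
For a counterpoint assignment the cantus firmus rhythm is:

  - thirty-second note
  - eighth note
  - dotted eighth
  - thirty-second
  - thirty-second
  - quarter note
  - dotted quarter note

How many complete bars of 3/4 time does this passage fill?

1

One bar of 3/4 = 24 thirty-second notes.
Working in thirty-second notes: thirty-second note = 1; eighth note = 4; dotted eighth = 6; thirty-second = 1; thirty-second = 1; quarter note = 8; dotted quarter note = 12.
Adding: 1 + 4 + 6 + 1 + 1 + 8 + 12 = 33.
33 ÷ 24 = 1 complete bar with 9 left over.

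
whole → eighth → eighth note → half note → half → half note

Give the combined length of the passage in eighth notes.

Each duration in eighth notes: whole = 8; eighth = 1; eighth note = 1; half note = 4; half = 4; half note = 4.
Altogether 8 + 1 + 1 + 4 + 4 + 4 = 22 eighth notes.

22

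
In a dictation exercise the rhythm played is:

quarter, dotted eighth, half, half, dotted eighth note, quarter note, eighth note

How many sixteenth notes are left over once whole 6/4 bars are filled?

8

One bar of 6/4 = 24 sixteenth notes.
Each duration in sixteenth notes: quarter = 4; dotted eighth = 3; half = 8; half = 8; dotted eighth note = 3; quarter note = 4; eighth note = 2.
Adding: 4 + 3 + 8 + 8 + 3 + 4 + 2 = 32.
32 ÷ 24 = 1 complete bar with 8 sixteenth notes remaining.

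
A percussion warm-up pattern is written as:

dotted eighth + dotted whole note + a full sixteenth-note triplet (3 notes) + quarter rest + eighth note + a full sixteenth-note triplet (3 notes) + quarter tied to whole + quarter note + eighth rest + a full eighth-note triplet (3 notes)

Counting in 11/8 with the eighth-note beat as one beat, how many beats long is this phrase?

33.5

One eighth-note beat = 2 sixteenth notes.
Convert each value to sixteenth notes: dotted eighth = 3; dotted whole note = 24; a full sixteenth-note triplet (3 notes) (three triplet sixteenths span one eighth) = 2; quarter rest = 4; eighth note = 2; a full sixteenth-note triplet (3 notes) (three triplet sixteenths span one eighth) = 2; quarter tied to whole (quarter + whole) = 20; quarter note = 4; eighth rest = 2; a full eighth-note triplet (3 notes) (three triplet eighths span one quarter) = 4.
Sum: 3 + 24 + 2 + 4 + 2 + 2 + 20 + 4 + 2 + 4 = 67.
67 ÷ 2 = 33.5 beats.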